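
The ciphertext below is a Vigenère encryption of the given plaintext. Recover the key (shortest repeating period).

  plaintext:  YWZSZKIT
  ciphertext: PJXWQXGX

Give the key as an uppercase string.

  i= 0: P-Y = 17 → R
  i= 1: J-W = 13 → N
  i= 2: X-Z = 24 → Y
  i= 3: W-S =  4 → E
  i= 4: Q-Z = 17 → R
  i= 5: X-K = 13 → N
  i= 6: G-I = 24 → Y
  i= 7: X-T =  4 → E
  shifts repeat with period 4: RNYE

RNYE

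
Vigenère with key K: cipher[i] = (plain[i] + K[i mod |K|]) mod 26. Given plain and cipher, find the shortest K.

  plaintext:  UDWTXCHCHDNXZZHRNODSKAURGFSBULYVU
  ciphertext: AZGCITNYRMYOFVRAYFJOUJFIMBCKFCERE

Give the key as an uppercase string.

GWKJLR

  i= 0: A-U =  6 → G
  i= 1: Z-D = 22 → W
  i= 2: G-W = 10 → K
  i= 3: C-T =  9 → J
  i= 4: I-X = 11 → L
  i= 5: T-C = 17 → R
  i= 6: N-H =  6 → G
  i= 7: Y-C = 22 → W
  i= 8: R-H = 10 → K
  i= 9: M-D =  9 → J
  i=10: Y-N = 11 → L
  i=11: O-X = 17 → R
  i=12: F-Z =  6 → G
  i=13: V-Z = 22 → W
  i=14: R-H = 10 → K
  i=15: A-R =  9 → J
  i=16: Y-N = 11 → L
  i=17: F-O = 17 → R
  i=18: J-D =  6 → G
  i=19: O-S = 22 → W
  i=20: U-K = 10 → K
  i=21: J-A =  9 → J
  i=22: F-U = 11 → L
  i=23: I-R = 17 → R
  i=24: M-G =  6 → G
  i=25: B-F = 22 → W
  i=26: C-S = 10 → K
  i=27: K-B =  9 → J
  i=28: F-U = 11 → L
  i=29: C-L = 17 → R
  i=30: E-Y =  6 → G
  i=31: R-V = 22 → W
  i=32: E-U = 10 → K
  shifts repeat with period 6: GWKJLR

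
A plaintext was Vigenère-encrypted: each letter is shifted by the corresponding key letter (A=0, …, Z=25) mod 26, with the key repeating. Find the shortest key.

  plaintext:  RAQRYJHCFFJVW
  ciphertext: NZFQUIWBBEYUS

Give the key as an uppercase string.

  i= 0: N-R = 22 → W
  i= 1: Z-A = 25 → Z
  i= 2: F-Q = 15 → P
  i= 3: Q-R = 25 → Z
  i= 4: U-Y = 22 → W
  i= 5: I-J = 25 → Z
  i= 6: W-H = 15 → P
  i= 7: B-C = 25 → Z
  i= 8: B-F = 22 → W
  i= 9: E-F = 25 → Z
  i=10: Y-J = 15 → P
  i=11: U-V = 25 → Z
  i=12: S-W = 22 → W
  shifts repeat with period 4: WZPZ

WZPZ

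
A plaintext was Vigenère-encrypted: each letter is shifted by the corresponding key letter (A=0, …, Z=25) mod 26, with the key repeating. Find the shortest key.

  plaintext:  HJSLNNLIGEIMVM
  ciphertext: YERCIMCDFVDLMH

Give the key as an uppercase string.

  i= 0: Y-H = 17 → R
  i= 1: E-J = 21 → V
  i= 2: R-S = 25 → Z
  i= 3: C-L = 17 → R
  i= 4: I-N = 21 → V
  i= 5: M-N = 25 → Z
  i= 6: C-L = 17 → R
  i= 7: D-I = 21 → V
  i= 8: F-G = 25 → Z
  i= 9: V-E = 17 → R
  i=10: D-I = 21 → V
  i=11: L-M = 25 → Z
  i=12: M-V = 17 → R
  i=13: H-M = 21 → V
  shifts repeat with period 3: RVZ

RVZ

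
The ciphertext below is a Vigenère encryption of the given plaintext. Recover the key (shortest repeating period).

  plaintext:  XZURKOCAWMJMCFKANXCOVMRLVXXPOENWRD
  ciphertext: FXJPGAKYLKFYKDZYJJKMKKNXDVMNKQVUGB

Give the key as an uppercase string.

  i= 0: F-X =  8 → I
  i= 1: X-Z = 24 → Y
  i= 2: J-U = 15 → P
  i= 3: P-R = 24 → Y
  i= 4: G-K = 22 → W
  i= 5: A-O = 12 → M
  i= 6: K-C =  8 → I
  i= 7: Y-A = 24 → Y
  i= 8: L-W = 15 → P
  i= 9: K-M = 24 → Y
  i=10: F-J = 22 → W
  i=11: Y-M = 12 → M
  i=12: K-C =  8 → I
  i=13: D-F = 24 → Y
  i=14: Z-K = 15 → P
  i=15: Y-A = 24 → Y
  i=16: J-N = 22 → W
  i=17: J-X = 12 → M
  i=18: K-C =  8 → I
  i=19: M-O = 24 → Y
  i=20: K-V = 15 → P
  i=21: K-M = 24 → Y
  i=22: N-R = 22 → W
  i=23: X-L = 12 → M
  i=24: D-V =  8 → I
  i=25: V-X = 24 → Y
  i=26: M-X = 15 → P
  i=27: N-P = 24 → Y
  i=28: K-O = 22 → W
  i=29: Q-E = 12 → M
  i=30: V-N =  8 → I
  i=31: U-W = 24 → Y
  i=32: G-R = 15 → P
  i=33: B-D = 24 → Y
  shifts repeat with period 6: IYPYWM

IYPYWM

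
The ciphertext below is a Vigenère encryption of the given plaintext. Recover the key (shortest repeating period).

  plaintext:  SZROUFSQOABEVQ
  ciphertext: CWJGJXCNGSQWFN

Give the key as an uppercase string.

  i= 0: C-S = 10 → K
  i= 1: W-Z = 23 → X
  i= 2: J-R = 18 → S
  i= 3: G-O = 18 → S
  i= 4: J-U = 15 → P
  i= 5: X-F = 18 → S
  i= 6: C-S = 10 → K
  i= 7: N-Q = 23 → X
  i= 8: G-O = 18 → S
  i= 9: S-A = 18 → S
  i=10: Q-B = 15 → P
  i=11: W-E = 18 → S
  i=12: F-V = 10 → K
  i=13: N-Q = 23 → X
  shifts repeat with period 6: KXSSPS

KXSSPS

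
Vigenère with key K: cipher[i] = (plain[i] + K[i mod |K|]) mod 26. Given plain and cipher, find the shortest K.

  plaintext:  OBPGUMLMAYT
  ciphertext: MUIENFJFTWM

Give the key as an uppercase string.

  i= 0: M-O = 24 → Y
  i= 1: U-B = 19 → T
  i= 2: I-P = 19 → T
  i= 3: E-G = 24 → Y
  i= 4: N-U = 19 → T
  i= 5: F-M = 19 → T
  i= 6: J-L = 24 → Y
  i= 7: F-M = 19 → T
  i= 8: T-A = 19 → T
  i= 9: W-Y = 24 → Y
  i=10: M-T = 19 → T
  shifts repeat with period 3: YTT

YTT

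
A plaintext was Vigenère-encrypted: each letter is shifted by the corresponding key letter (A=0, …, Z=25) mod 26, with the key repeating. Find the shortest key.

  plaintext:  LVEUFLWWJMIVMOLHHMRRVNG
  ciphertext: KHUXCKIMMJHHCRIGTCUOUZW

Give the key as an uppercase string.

ZMQDX

  i= 0: K-L = 25 → Z
  i= 1: H-V = 12 → M
  i= 2: U-E = 16 → Q
  i= 3: X-U =  3 → D
  i= 4: C-F = 23 → X
  i= 5: K-L = 25 → Z
  i= 6: I-W = 12 → M
  i= 7: M-W = 16 → Q
  i= 8: M-J =  3 → D
  i= 9: J-M = 23 → X
  i=10: H-I = 25 → Z
  i=11: H-V = 12 → M
  i=12: C-M = 16 → Q
  i=13: R-O =  3 → D
  i=14: I-L = 23 → X
  i=15: G-H = 25 → Z
  i=16: T-H = 12 → M
  i=17: C-M = 16 → Q
  i=18: U-R =  3 → D
  i=19: O-R = 23 → X
  i=20: U-V = 25 → Z
  i=21: Z-N = 12 → M
  i=22: W-G = 16 → Q
  shifts repeat with period 5: ZMQDX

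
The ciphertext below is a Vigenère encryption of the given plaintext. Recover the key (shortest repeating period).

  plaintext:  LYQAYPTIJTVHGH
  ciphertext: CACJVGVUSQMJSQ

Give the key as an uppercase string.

  i= 0: C-L = 17 → R
  i= 1: A-Y =  2 → C
  i= 2: C-Q = 12 → M
  i= 3: J-A =  9 → J
  i= 4: V-Y = 23 → X
  i= 5: G-P = 17 → R
  i= 6: V-T =  2 → C
  i= 7: U-I = 12 → M
  i= 8: S-J =  9 → J
  i= 9: Q-T = 23 → X
  i=10: M-V = 17 → R
  i=11: J-H =  2 → C
  i=12: S-G = 12 → M
  i=13: Q-H =  9 → J
  shifts repeat with period 5: RCMJX

RCMJX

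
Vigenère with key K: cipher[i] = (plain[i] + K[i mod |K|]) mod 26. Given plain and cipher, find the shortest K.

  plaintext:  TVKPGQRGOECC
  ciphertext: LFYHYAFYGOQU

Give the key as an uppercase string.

  i= 0: L-T = 18 → S
  i= 1: F-V = 10 → K
  i= 2: Y-K = 14 → O
  i= 3: H-P = 18 → S
  i= 4: Y-G = 18 → S
  i= 5: A-Q = 10 → K
  i= 6: F-R = 14 → O
  i= 7: Y-G = 18 → S
  i= 8: G-O = 18 → S
  i= 9: O-E = 10 → K
  i=10: Q-C = 14 → O
  i=11: U-C = 18 → S
  shifts repeat with period 4: SKOS

SKOS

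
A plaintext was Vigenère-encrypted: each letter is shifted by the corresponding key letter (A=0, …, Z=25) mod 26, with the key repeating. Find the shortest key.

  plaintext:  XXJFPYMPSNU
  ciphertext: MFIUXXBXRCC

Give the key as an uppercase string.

  i= 0: M-X = 15 → P
  i= 1: F-X =  8 → I
  i= 2: I-J = 25 → Z
  i= 3: U-F = 15 → P
  i= 4: X-P =  8 → I
  i= 5: X-Y = 25 → Z
  i= 6: B-M = 15 → P
  i= 7: X-P =  8 → I
  i= 8: R-S = 25 → Z
  i= 9: C-N = 15 → P
  i=10: C-U =  8 → I
  shifts repeat with period 3: PIZ

PIZ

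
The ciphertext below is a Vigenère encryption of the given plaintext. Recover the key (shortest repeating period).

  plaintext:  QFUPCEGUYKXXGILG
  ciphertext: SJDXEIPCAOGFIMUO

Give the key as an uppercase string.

  i= 0: S-Q =  2 → C
  i= 1: J-F =  4 → E
  i= 2: D-U =  9 → J
  i= 3: X-P =  8 → I
  i= 4: E-C =  2 → C
  i= 5: I-E =  4 → E
  i= 6: P-G =  9 → J
  i= 7: C-U =  8 → I
  i= 8: A-Y =  2 → C
  i= 9: O-K =  4 → E
  i=10: G-X =  9 → J
  i=11: F-X =  8 → I
  i=12: I-G =  2 → C
  i=13: M-I =  4 → E
  i=14: U-L =  9 → J
  i=15: O-G =  8 → I
  shifts repeat with period 4: CEJI

CEJI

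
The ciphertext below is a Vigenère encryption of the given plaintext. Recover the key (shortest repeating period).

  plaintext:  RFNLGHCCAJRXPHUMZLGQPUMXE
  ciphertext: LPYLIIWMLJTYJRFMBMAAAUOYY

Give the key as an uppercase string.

UKLACB

  i= 0: L-R = 20 → U
  i= 1: P-F = 10 → K
  i= 2: Y-N = 11 → L
  i= 3: L-L =  0 → A
  i= 4: I-G =  2 → C
  i= 5: I-H =  1 → B
  i= 6: W-C = 20 → U
  i= 7: M-C = 10 → K
  i= 8: L-A = 11 → L
  i= 9: J-J =  0 → A
  i=10: T-R =  2 → C
  i=11: Y-X =  1 → B
  i=12: J-P = 20 → U
  i=13: R-H = 10 → K
  i=14: F-U = 11 → L
  i=15: M-M =  0 → A
  i=16: B-Z =  2 → C
  i=17: M-L =  1 → B
  i=18: A-G = 20 → U
  i=19: A-Q = 10 → K
  i=20: A-P = 11 → L
  i=21: U-U =  0 → A
  i=22: O-M =  2 → C
  i=23: Y-X =  1 → B
  i=24: Y-E = 20 → U
  shifts repeat with period 6: UKLACB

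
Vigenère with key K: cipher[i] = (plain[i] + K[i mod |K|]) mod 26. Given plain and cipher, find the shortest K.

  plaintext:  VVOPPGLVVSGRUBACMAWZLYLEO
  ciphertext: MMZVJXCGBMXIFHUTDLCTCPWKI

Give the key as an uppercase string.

RRLGU

  i= 0: M-V = 17 → R
  i= 1: M-V = 17 → R
  i= 2: Z-O = 11 → L
  i= 3: V-P =  6 → G
  i= 4: J-P = 20 → U
  i= 5: X-G = 17 → R
  i= 6: C-L = 17 → R
  i= 7: G-V = 11 → L
  i= 8: B-V =  6 → G
  i= 9: M-S = 20 → U
  i=10: X-G = 17 → R
  i=11: I-R = 17 → R
  i=12: F-U = 11 → L
  i=13: H-B =  6 → G
  i=14: U-A = 20 → U
  i=15: T-C = 17 → R
  i=16: D-M = 17 → R
  i=17: L-A = 11 → L
  i=18: C-W =  6 → G
  i=19: T-Z = 20 → U
  i=20: C-L = 17 → R
  i=21: P-Y = 17 → R
  i=22: W-L = 11 → L
  i=23: K-E =  6 → G
  i=24: I-O = 20 → U
  shifts repeat with period 5: RRLGU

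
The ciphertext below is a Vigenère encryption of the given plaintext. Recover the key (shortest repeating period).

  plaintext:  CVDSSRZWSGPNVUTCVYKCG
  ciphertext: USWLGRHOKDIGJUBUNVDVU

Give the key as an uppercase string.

  i= 0: U-C = 18 → S
  i= 1: S-V = 23 → X
  i= 2: W-D = 19 → T
  i= 3: L-S = 19 → T
  i= 4: G-S = 14 → O
  i= 5: R-R =  0 → A
  i= 6: H-Z =  8 → I
  i= 7: O-W = 18 → S
  i= 8: K-S = 18 → S
  i= 9: D-G = 23 → X
  i=10: I-P = 19 → T
  i=11: G-N = 19 → T
  i=12: J-V = 14 → O
  i=13: U-U =  0 → A
  i=14: B-T =  8 → I
  i=15: U-C = 18 → S
  i=16: N-V = 18 → S
  i=17: V-Y = 23 → X
  i=18: D-K = 19 → T
  i=19: V-C = 19 → T
  i=20: U-G = 14 → O
  shifts repeat with period 8: SXTTOAIS

SXTTOAIS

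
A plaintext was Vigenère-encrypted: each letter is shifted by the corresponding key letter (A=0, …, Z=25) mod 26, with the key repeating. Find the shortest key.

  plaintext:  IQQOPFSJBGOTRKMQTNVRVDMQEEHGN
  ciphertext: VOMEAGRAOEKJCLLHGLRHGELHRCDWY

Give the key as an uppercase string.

  i= 0: V-I = 13 → N
  i= 1: O-Q = 24 → Y
  i= 2: M-Q = 22 → W
  i= 3: E-O = 16 → Q
  i= 4: A-P = 11 → L
  i= 5: G-F =  1 → B
  i= 6: R-S = 25 → Z
  i= 7: A-J = 17 → R
  i= 8: O-B = 13 → N
  i= 9: E-G = 24 → Y
  i=10: K-O = 22 → W
  i=11: J-T = 16 → Q
  i=12: C-R = 11 → L
  i=13: L-K =  1 → B
  i=14: L-M = 25 → Z
  i=15: H-Q = 17 → R
  i=16: G-T = 13 → N
  i=17: L-N = 24 → Y
  i=18: R-V = 22 → W
  i=19: H-R = 16 → Q
  i=20: G-V = 11 → L
  i=21: E-D =  1 → B
  i=22: L-M = 25 → Z
  i=23: H-Q = 17 → R
  i=24: R-E = 13 → N
  i=25: C-E = 24 → Y
  i=26: D-H = 22 → W
  i=27: W-G = 16 → Q
  i=28: Y-N = 11 → L
  shifts repeat with period 8: NYWQLBZR

NYWQLBZR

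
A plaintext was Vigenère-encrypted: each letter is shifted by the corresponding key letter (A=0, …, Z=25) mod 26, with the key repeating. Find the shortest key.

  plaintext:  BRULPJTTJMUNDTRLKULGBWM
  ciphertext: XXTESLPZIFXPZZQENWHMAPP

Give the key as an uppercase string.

WGZTDC

  i= 0: X-B = 22 → W
  i= 1: X-R =  6 → G
  i= 2: T-U = 25 → Z
  i= 3: E-L = 19 → T
  i= 4: S-P =  3 → D
  i= 5: L-J =  2 → C
  i= 6: P-T = 22 → W
  i= 7: Z-T =  6 → G
  i= 8: I-J = 25 → Z
  i= 9: F-M = 19 → T
  i=10: X-U =  3 → D
  i=11: P-N =  2 → C
  i=12: Z-D = 22 → W
  i=13: Z-T =  6 → G
  i=14: Q-R = 25 → Z
  i=15: E-L = 19 → T
  i=16: N-K =  3 → D
  i=17: W-U =  2 → C
  i=18: H-L = 22 → W
  i=19: M-G =  6 → G
  i=20: A-B = 25 → Z
  i=21: P-W = 19 → T
  i=22: P-M =  3 → D
  shifts repeat with period 6: WGZTDC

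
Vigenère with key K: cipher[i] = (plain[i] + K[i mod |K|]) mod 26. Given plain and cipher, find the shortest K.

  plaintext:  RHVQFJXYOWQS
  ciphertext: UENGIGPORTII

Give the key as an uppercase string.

DXSQ

  i= 0: U-R =  3 → D
  i= 1: E-H = 23 → X
  i= 2: N-V = 18 → S
  i= 3: G-Q = 16 → Q
  i= 4: I-F =  3 → D
  i= 5: G-J = 23 → X
  i= 6: P-X = 18 → S
  i= 7: O-Y = 16 → Q
  i= 8: R-O =  3 → D
  i= 9: T-W = 23 → X
  i=10: I-Q = 18 → S
  i=11: I-S = 16 → Q
  shifts repeat with period 4: DXSQ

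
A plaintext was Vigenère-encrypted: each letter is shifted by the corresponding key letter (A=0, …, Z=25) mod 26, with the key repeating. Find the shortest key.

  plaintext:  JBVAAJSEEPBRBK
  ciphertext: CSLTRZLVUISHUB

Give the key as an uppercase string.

TRQ

  i= 0: C-J = 19 → T
  i= 1: S-B = 17 → R
  i= 2: L-V = 16 → Q
  i= 3: T-A = 19 → T
  i= 4: R-A = 17 → R
  i= 5: Z-J = 16 → Q
  i= 6: L-S = 19 → T
  i= 7: V-E = 17 → R
  i= 8: U-E = 16 → Q
  i= 9: I-P = 19 → T
  i=10: S-B = 17 → R
  i=11: H-R = 16 → Q
  i=12: U-B = 19 → T
  i=13: B-K = 17 → R
  shifts repeat with period 3: TRQ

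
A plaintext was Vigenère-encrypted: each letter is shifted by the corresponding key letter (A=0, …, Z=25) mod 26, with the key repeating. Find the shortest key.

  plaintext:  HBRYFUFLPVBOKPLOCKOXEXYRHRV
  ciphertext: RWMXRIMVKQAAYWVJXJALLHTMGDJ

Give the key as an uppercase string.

KVVZMOH

  i= 0: R-H = 10 → K
  i= 1: W-B = 21 → V
  i= 2: M-R = 21 → V
  i= 3: X-Y = 25 → Z
  i= 4: R-F = 12 → M
  i= 5: I-U = 14 → O
  i= 6: M-F =  7 → H
  i= 7: V-L = 10 → K
  i= 8: K-P = 21 → V
  i= 9: Q-V = 21 → V
  i=10: A-B = 25 → Z
  i=11: A-O = 12 → M
  i=12: Y-K = 14 → O
  i=13: W-P =  7 → H
  i=14: V-L = 10 → K
  i=15: J-O = 21 → V
  i=16: X-C = 21 → V
  i=17: J-K = 25 → Z
  i=18: A-O = 12 → M
  i=19: L-X = 14 → O
  i=20: L-E =  7 → H
  i=21: H-X = 10 → K
  i=22: T-Y = 21 → V
  i=23: M-R = 21 → V
  i=24: G-H = 25 → Z
  i=25: D-R = 12 → M
  i=26: J-V = 14 → O
  shifts repeat with period 7: KVVZMOH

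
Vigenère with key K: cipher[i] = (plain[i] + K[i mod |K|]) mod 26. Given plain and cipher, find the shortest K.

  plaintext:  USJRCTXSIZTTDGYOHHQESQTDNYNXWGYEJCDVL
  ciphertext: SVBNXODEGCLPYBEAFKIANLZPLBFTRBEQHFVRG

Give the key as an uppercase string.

YDSWVVGM

  i= 0: S-U = 24 → Y
  i= 1: V-S =  3 → D
  i= 2: B-J = 18 → S
  i= 3: N-R = 22 → W
  i= 4: X-C = 21 → V
  i= 5: O-T = 21 → V
  i= 6: D-X =  6 → G
  i= 7: E-S = 12 → M
  i= 8: G-I = 24 → Y
  i= 9: C-Z =  3 → D
  i=10: L-T = 18 → S
  i=11: P-T = 22 → W
  i=12: Y-D = 21 → V
  i=13: B-G = 21 → V
  i=14: E-Y =  6 → G
  i=15: A-O = 12 → M
  i=16: F-H = 24 → Y
  i=17: K-H =  3 → D
  i=18: I-Q = 18 → S
  i=19: A-E = 22 → W
  i=20: N-S = 21 → V
  i=21: L-Q = 21 → V
  i=22: Z-T =  6 → G
  i=23: P-D = 12 → M
  i=24: L-N = 24 → Y
  i=25: B-Y =  3 → D
  i=26: F-N = 18 → S
  i=27: T-X = 22 → W
  i=28: R-W = 21 → V
  i=29: B-G = 21 → V
  i=30: E-Y =  6 → G
  i=31: Q-E = 12 → M
  i=32: H-J = 24 → Y
  i=33: F-C =  3 → D
  i=34: V-D = 18 → S
  i=35: R-V = 22 → W
  i=36: G-L = 21 → V
  shifts repeat with period 8: YDSWVVGM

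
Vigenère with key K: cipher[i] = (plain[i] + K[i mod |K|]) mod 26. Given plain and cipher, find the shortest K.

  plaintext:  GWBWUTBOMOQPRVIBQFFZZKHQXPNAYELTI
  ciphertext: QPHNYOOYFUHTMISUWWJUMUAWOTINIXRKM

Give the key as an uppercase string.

KTGREVN

  i= 0: Q-G = 10 → K
  i= 1: P-W = 19 → T
  i= 2: H-B =  6 → G
  i= 3: N-W = 17 → R
  i= 4: Y-U =  4 → E
  i= 5: O-T = 21 → V
  i= 6: O-B = 13 → N
  i= 7: Y-O = 10 → K
  i= 8: F-M = 19 → T
  i= 9: U-O =  6 → G
  i=10: H-Q = 17 → R
  i=11: T-P =  4 → E
  i=12: M-R = 21 → V
  i=13: I-V = 13 → N
  i=14: S-I = 10 → K
  i=15: U-B = 19 → T
  i=16: W-Q =  6 → G
  i=17: W-F = 17 → R
  i=18: J-F =  4 → E
  i=19: U-Z = 21 → V
  i=20: M-Z = 13 → N
  i=21: U-K = 10 → K
  i=22: A-H = 19 → T
  i=23: W-Q =  6 → G
  i=24: O-X = 17 → R
  i=25: T-P =  4 → E
  i=26: I-N = 21 → V
  i=27: N-A = 13 → N
  i=28: I-Y = 10 → K
  i=29: X-E = 19 → T
  i=30: R-L =  6 → G
  i=31: K-T = 17 → R
  i=32: M-I =  4 → E
  shifts repeat with period 7: KTGREVN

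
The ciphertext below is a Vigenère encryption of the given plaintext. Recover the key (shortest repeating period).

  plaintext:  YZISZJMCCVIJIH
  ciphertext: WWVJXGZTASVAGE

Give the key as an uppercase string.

  i= 0: W-Y = 24 → Y
  i= 1: W-Z = 23 → X
  i= 2: V-I = 13 → N
  i= 3: J-S = 17 → R
  i= 4: X-Z = 24 → Y
  i= 5: G-J = 23 → X
  i= 6: Z-M = 13 → N
  i= 7: T-C = 17 → R
  i= 8: A-C = 24 → Y
  i= 9: S-V = 23 → X
  i=10: V-I = 13 → N
  i=11: A-J = 17 → R
  i=12: G-I = 24 → Y
  i=13: E-H = 23 → X
  shifts repeat with period 4: YXNR

YXNR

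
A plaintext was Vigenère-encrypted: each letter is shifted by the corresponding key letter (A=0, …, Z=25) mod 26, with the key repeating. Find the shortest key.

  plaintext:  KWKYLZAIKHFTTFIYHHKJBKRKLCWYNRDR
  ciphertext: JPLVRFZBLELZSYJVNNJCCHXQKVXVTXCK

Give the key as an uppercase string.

ZTBXGG

  i= 0: J-K = 25 → Z
  i= 1: P-W = 19 → T
  i= 2: L-K =  1 → B
  i= 3: V-Y = 23 → X
  i= 4: R-L =  6 → G
  i= 5: F-Z =  6 → G
  i= 6: Z-A = 25 → Z
  i= 7: B-I = 19 → T
  i= 8: L-K =  1 → B
  i= 9: E-H = 23 → X
  i=10: L-F =  6 → G
  i=11: Z-T =  6 → G
  i=12: S-T = 25 → Z
  i=13: Y-F = 19 → T
  i=14: J-I =  1 → B
  i=15: V-Y = 23 → X
  i=16: N-H =  6 → G
  i=17: N-H =  6 → G
  i=18: J-K = 25 → Z
  i=19: C-J = 19 → T
  i=20: C-B =  1 → B
  i=21: H-K = 23 → X
  i=22: X-R =  6 → G
  i=23: Q-K =  6 → G
  i=24: K-L = 25 → Z
  i=25: V-C = 19 → T
  i=26: X-W =  1 → B
  i=27: V-Y = 23 → X
  i=28: T-N =  6 → G
  i=29: X-R =  6 → G
  i=30: C-D = 25 → Z
  i=31: K-R = 19 → T
  shifts repeat with period 6: ZTBXGG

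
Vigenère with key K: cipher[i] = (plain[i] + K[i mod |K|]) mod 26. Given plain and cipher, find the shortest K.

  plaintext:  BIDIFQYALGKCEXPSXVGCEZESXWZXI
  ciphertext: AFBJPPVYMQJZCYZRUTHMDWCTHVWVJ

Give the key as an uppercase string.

  i= 0: A-B = 25 → Z
  i= 1: F-I = 23 → X
  i= 2: B-D = 24 → Y
  i= 3: J-I =  1 → B
  i= 4: P-F = 10 → K
  i= 5: P-Q = 25 → Z
  i= 6: V-Y = 23 → X
  i= 7: Y-A = 24 → Y
  i= 8: M-L =  1 → B
  i= 9: Q-G = 10 → K
  i=10: J-K = 25 → Z
  i=11: Z-C = 23 → X
  i=12: C-E = 24 → Y
  i=13: Y-X =  1 → B
  i=14: Z-P = 10 → K
  i=15: R-S = 25 → Z
  i=16: U-X = 23 → X
  i=17: T-V = 24 → Y
  i=18: H-G =  1 → B
  i=19: M-C = 10 → K
  i=20: D-E = 25 → Z
  i=21: W-Z = 23 → X
  i=22: C-E = 24 → Y
  i=23: T-S =  1 → B
  i=24: H-X = 10 → K
  i=25: V-W = 25 → Z
  i=26: W-Z = 23 → X
  i=27: V-X = 24 → Y
  i=28: J-I =  1 → B
  shifts repeat with period 5: ZXYBK

ZXYBK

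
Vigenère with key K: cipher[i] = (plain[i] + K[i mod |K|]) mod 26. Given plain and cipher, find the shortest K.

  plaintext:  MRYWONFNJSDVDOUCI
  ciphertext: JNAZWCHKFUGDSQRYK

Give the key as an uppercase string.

XWCDIPC

  i= 0: J-M = 23 → X
  i= 1: N-R = 22 → W
  i= 2: A-Y =  2 → C
  i= 3: Z-W =  3 → D
  i= 4: W-O =  8 → I
  i= 5: C-N = 15 → P
  i= 6: H-F =  2 → C
  i= 7: K-N = 23 → X
  i= 8: F-J = 22 → W
  i= 9: U-S =  2 → C
  i=10: G-D =  3 → D
  i=11: D-V =  8 → I
  i=12: S-D = 15 → P
  i=13: Q-O =  2 → C
  i=14: R-U = 23 → X
  i=15: Y-C = 22 → W
  i=16: K-I =  2 → C
  shifts repeat with period 7: XWCDIPC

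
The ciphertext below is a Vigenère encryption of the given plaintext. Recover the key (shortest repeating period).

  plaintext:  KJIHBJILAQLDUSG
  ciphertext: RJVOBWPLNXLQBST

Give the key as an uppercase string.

  i= 0: R-K =  7 → H
  i= 1: J-J =  0 → A
  i= 2: V-I = 13 → N
  i= 3: O-H =  7 → H
  i= 4: B-B =  0 → A
  i= 5: W-J = 13 → N
  i= 6: P-I =  7 → H
  i= 7: L-L =  0 → A
  i= 8: N-A = 13 → N
  i= 9: X-Q =  7 → H
  i=10: L-L =  0 → A
  i=11: Q-D = 13 → N
  i=12: B-U =  7 → H
  i=13: S-S =  0 → A
  i=14: T-G = 13 → N
  shifts repeat with period 3: HAN

HAN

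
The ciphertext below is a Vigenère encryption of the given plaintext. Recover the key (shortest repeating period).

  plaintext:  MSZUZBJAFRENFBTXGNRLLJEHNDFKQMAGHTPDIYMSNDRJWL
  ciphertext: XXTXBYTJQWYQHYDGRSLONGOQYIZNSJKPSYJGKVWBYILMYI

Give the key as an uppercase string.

  i= 0: X-M = 11 → L
  i= 1: X-S =  5 → F
  i= 2: T-Z = 20 → U
  i= 3: X-U =  3 → D
  i= 4: B-Z =  2 → C
  i= 5: Y-B = 23 → X
  i= 6: T-J = 10 → K
  i= 7: J-A =  9 → J
  i= 8: Q-F = 11 → L
  i= 9: W-R =  5 → F
  i=10: Y-E = 20 → U
  i=11: Q-N =  3 → D
  i=12: H-F =  2 → C
  i=13: Y-B = 23 → X
  i=14: D-T = 10 → K
  i=15: G-X =  9 → J
  i=16: R-G = 11 → L
  i=17: S-N =  5 → F
  i=18: L-R = 20 → U
  i=19: O-L =  3 → D
  i=20: N-L =  2 → C
  i=21: G-J = 23 → X
  i=22: O-E = 10 → K
  i=23: Q-H =  9 → J
  i=24: Y-N = 11 → L
  i=25: I-D =  5 → F
  i=26: Z-F = 20 → U
  i=27: N-K =  3 → D
  i=28: S-Q =  2 → C
  i=29: J-M = 23 → X
  i=30: K-A = 10 → K
  i=31: P-G =  9 → J
  i=32: S-H = 11 → L
  i=33: Y-T =  5 → F
  i=34: J-P = 20 → U
  i=35: G-D =  3 → D
  i=36: K-I =  2 → C
  i=37: V-Y = 23 → X
  i=38: W-M = 10 → K
  i=39: B-S =  9 → J
  i=40: Y-N = 11 → L
  i=41: I-D =  5 → F
  i=42: L-R = 20 → U
  i=43: M-J =  3 → D
  i=44: Y-W =  2 → C
  i=45: I-L = 23 → X
  shifts repeat with period 8: LFUDCXKJ

LFUDCXKJ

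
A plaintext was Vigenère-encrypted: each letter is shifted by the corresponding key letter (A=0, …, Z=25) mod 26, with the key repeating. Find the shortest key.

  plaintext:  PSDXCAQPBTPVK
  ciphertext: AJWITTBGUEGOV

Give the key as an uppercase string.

LRT

  i= 0: A-P = 11 → L
  i= 1: J-S = 17 → R
  i= 2: W-D = 19 → T
  i= 3: I-X = 11 → L
  i= 4: T-C = 17 → R
  i= 5: T-A = 19 → T
  i= 6: B-Q = 11 → L
  i= 7: G-P = 17 → R
  i= 8: U-B = 19 → T
  i= 9: E-T = 11 → L
  i=10: G-P = 17 → R
  i=11: O-V = 19 → T
  i=12: V-K = 11 → L
  shifts repeat with period 3: LRT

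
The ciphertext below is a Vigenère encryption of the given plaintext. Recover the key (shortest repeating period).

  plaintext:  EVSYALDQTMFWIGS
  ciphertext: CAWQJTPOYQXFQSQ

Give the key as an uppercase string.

YFESJIM

  i= 0: C-E = 24 → Y
  i= 1: A-V =  5 → F
  i= 2: W-S =  4 → E
  i= 3: Q-Y = 18 → S
  i= 4: J-A =  9 → J
  i= 5: T-L =  8 → I
  i= 6: P-D = 12 → M
  i= 7: O-Q = 24 → Y
  i= 8: Y-T =  5 → F
  i= 9: Q-M =  4 → E
  i=10: X-F = 18 → S
  i=11: F-W =  9 → J
  i=12: Q-I =  8 → I
  i=13: S-G = 12 → M
  i=14: Q-S = 24 → Y
  shifts repeat with period 7: YFESJIM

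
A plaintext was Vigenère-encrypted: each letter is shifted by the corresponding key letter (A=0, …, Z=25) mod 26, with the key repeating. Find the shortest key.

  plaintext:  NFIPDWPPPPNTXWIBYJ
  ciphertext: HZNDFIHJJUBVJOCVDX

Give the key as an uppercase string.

UUFOCMS

  i= 0: H-N = 20 → U
  i= 1: Z-F = 20 → U
  i= 2: N-I =  5 → F
  i= 3: D-P = 14 → O
  i= 4: F-D =  2 → C
  i= 5: I-W = 12 → M
  i= 6: H-P = 18 → S
  i= 7: J-P = 20 → U
  i= 8: J-P = 20 → U
  i= 9: U-P =  5 → F
  i=10: B-N = 14 → O
  i=11: V-T =  2 → C
  i=12: J-X = 12 → M
  i=13: O-W = 18 → S
  i=14: C-I = 20 → U
  i=15: V-B = 20 → U
  i=16: D-Y =  5 → F
  i=17: X-J = 14 → O
  shifts repeat with period 7: UUFOCMS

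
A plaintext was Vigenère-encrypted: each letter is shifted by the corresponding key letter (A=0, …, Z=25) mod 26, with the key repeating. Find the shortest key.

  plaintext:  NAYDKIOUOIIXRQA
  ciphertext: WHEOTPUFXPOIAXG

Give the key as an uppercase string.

  i= 0: W-N =  9 → J
  i= 1: H-A =  7 → H
  i= 2: E-Y =  6 → G
  i= 3: O-D = 11 → L
  i= 4: T-K =  9 → J
  i= 5: P-I =  7 → H
  i= 6: U-O =  6 → G
  i= 7: F-U = 11 → L
  i= 8: X-O =  9 → J
  i= 9: P-I =  7 → H
  i=10: O-I =  6 → G
  i=11: I-X = 11 → L
  i=12: A-R =  9 → J
  i=13: X-Q =  7 → H
  i=14: G-A =  6 → G
  shifts repeat with period 4: JHGL

JHGL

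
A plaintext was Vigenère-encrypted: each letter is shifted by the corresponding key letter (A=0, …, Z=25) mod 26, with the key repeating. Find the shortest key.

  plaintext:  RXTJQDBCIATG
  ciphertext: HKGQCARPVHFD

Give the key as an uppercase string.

QNNHMX

  i= 0: H-R = 16 → Q
  i= 1: K-X = 13 → N
  i= 2: G-T = 13 → N
  i= 3: Q-J =  7 → H
  i= 4: C-Q = 12 → M
  i= 5: A-D = 23 → X
  i= 6: R-B = 16 → Q
  i= 7: P-C = 13 → N
  i= 8: V-I = 13 → N
  i= 9: H-A =  7 → H
  i=10: F-T = 12 → M
  i=11: D-G = 23 → X
  shifts repeat with period 6: QNNHMX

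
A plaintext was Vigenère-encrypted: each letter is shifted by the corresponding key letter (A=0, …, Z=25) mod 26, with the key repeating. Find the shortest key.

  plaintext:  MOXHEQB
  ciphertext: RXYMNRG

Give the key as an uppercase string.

  i= 0: R-M =  5 → F
  i= 1: X-O =  9 → J
  i= 2: Y-X =  1 → B
  i= 3: M-H =  5 → F
  i= 4: N-E =  9 → J
  i= 5: R-Q =  1 → B
  i= 6: G-B =  5 → F
  shifts repeat with period 3: FJB

FJB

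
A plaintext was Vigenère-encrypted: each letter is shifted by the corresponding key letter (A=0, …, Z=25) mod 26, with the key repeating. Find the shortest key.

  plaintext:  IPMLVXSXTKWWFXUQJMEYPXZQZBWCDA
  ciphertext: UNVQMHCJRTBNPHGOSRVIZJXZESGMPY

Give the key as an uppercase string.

MYJFRKK

  i= 0: U-I = 12 → M
  i= 1: N-P = 24 → Y
  i= 2: V-M =  9 → J
  i= 3: Q-L =  5 → F
  i= 4: M-V = 17 → R
  i= 5: H-X = 10 → K
  i= 6: C-S = 10 → K
  i= 7: J-X = 12 → M
  i= 8: R-T = 24 → Y
  i= 9: T-K =  9 → J
  i=10: B-W =  5 → F
  i=11: N-W = 17 → R
  i=12: P-F = 10 → K
  i=13: H-X = 10 → K
  i=14: G-U = 12 → M
  i=15: O-Q = 24 → Y
  i=16: S-J =  9 → J
  i=17: R-M =  5 → F
  i=18: V-E = 17 → R
  i=19: I-Y = 10 → K
  i=20: Z-P = 10 → K
  i=21: J-X = 12 → M
  i=22: X-Z = 24 → Y
  i=23: Z-Q =  9 → J
  i=24: E-Z =  5 → F
  i=25: S-B = 17 → R
  i=26: G-W = 10 → K
  i=27: M-C = 10 → K
  i=28: P-D = 12 → M
  i=29: Y-A = 24 → Y
  shifts repeat with period 7: MYJFRKK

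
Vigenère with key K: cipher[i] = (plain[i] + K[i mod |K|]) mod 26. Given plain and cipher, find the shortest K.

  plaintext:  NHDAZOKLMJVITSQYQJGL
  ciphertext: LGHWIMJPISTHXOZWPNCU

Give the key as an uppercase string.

YZEWJ

  i= 0: L-N = 24 → Y
  i= 1: G-H = 25 → Z
  i= 2: H-D =  4 → E
  i= 3: W-A = 22 → W
  i= 4: I-Z =  9 → J
  i= 5: M-O = 24 → Y
  i= 6: J-K = 25 → Z
  i= 7: P-L =  4 → E
  i= 8: I-M = 22 → W
  i= 9: S-J =  9 → J
  i=10: T-V = 24 → Y
  i=11: H-I = 25 → Z
  i=12: X-T =  4 → E
  i=13: O-S = 22 → W
  i=14: Z-Q =  9 → J
  i=15: W-Y = 24 → Y
  i=16: P-Q = 25 → Z
  i=17: N-J =  4 → E
  i=18: C-G = 22 → W
  i=19: U-L =  9 → J
  shifts repeat with period 5: YZEWJ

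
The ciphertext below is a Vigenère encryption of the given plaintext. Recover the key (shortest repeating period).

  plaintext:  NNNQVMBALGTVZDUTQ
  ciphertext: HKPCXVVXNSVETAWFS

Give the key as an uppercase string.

UXCMCJ

  i= 0: H-N = 20 → U
  i= 1: K-N = 23 → X
  i= 2: P-N =  2 → C
  i= 3: C-Q = 12 → M
  i= 4: X-V =  2 → C
  i= 5: V-M =  9 → J
  i= 6: V-B = 20 → U
  i= 7: X-A = 23 → X
  i= 8: N-L =  2 → C
  i= 9: S-G = 12 → M
  i=10: V-T =  2 → C
  i=11: E-V =  9 → J
  i=12: T-Z = 20 → U
  i=13: A-D = 23 → X
  i=14: W-U =  2 → C
  i=15: F-T = 12 → M
  i=16: S-Q =  2 → C
  shifts repeat with period 6: UXCMCJ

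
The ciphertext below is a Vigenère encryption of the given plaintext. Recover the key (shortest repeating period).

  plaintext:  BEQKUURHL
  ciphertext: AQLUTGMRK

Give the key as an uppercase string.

  i= 0: A-B = 25 → Z
  i= 1: Q-E = 12 → M
  i= 2: L-Q = 21 → V
  i= 3: U-K = 10 → K
  i= 4: T-U = 25 → Z
  i= 5: G-U = 12 → M
  i= 6: M-R = 21 → V
  i= 7: R-H = 10 → K
  i= 8: K-L = 25 → Z
  shifts repeat with period 4: ZMVK

ZMVK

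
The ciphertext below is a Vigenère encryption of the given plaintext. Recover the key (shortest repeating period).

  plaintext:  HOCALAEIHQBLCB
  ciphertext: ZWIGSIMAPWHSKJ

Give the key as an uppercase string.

SIGGHII

  i= 0: Z-H = 18 → S
  i= 1: W-O =  8 → I
  i= 2: I-C =  6 → G
  i= 3: G-A =  6 → G
  i= 4: S-L =  7 → H
  i= 5: I-A =  8 → I
  i= 6: M-E =  8 → I
  i= 7: A-I = 18 → S
  i= 8: P-H =  8 → I
  i= 9: W-Q =  6 → G
  i=10: H-B =  6 → G
  i=11: S-L =  7 → H
  i=12: K-C =  8 → I
  i=13: J-B =  8 → I
  shifts repeat with period 7: SIGGHII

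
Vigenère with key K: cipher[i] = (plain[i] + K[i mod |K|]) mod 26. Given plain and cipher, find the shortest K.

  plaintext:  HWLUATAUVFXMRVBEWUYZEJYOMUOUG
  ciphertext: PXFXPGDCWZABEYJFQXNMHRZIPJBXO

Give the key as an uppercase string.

IBUDPND

  i= 0: P-H =  8 → I
  i= 1: X-W =  1 → B
  i= 2: F-L = 20 → U
  i= 3: X-U =  3 → D
  i= 4: P-A = 15 → P
  i= 5: G-T = 13 → N
  i= 6: D-A =  3 → D
  i= 7: C-U =  8 → I
  i= 8: W-V =  1 → B
  i= 9: Z-F = 20 → U
  i=10: A-X =  3 → D
  i=11: B-M = 15 → P
  i=12: E-R = 13 → N
  i=13: Y-V =  3 → D
  i=14: J-B =  8 → I
  i=15: F-E =  1 → B
  i=16: Q-W = 20 → U
  i=17: X-U =  3 → D
  i=18: N-Y = 15 → P
  i=19: M-Z = 13 → N
  i=20: H-E =  3 → D
  i=21: R-J =  8 → I
  i=22: Z-Y =  1 → B
  i=23: I-O = 20 → U
  i=24: P-M =  3 → D
  i=25: J-U = 15 → P
  i=26: B-O = 13 → N
  i=27: X-U =  3 → D
  i=28: O-G =  8 → I
  shifts repeat with period 7: IBUDPND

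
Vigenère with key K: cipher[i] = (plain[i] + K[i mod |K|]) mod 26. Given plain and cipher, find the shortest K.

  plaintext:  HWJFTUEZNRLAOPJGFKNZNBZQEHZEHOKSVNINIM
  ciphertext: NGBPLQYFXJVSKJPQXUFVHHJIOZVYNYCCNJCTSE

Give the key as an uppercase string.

GKSKSWU

  i= 0: N-H =  6 → G
  i= 1: G-W = 10 → K
  i= 2: B-J = 18 → S
  i= 3: P-F = 10 → K
  i= 4: L-T = 18 → S
  i= 5: Q-U = 22 → W
  i= 6: Y-E = 20 → U
  i= 7: F-Z =  6 → G
  i= 8: X-N = 10 → K
  i= 9: J-R = 18 → S
  i=10: V-L = 10 → K
  i=11: S-A = 18 → S
  i=12: K-O = 22 → W
  i=13: J-P = 20 → U
  i=14: P-J =  6 → G
  i=15: Q-G = 10 → K
  i=16: X-F = 18 → S
  i=17: U-K = 10 → K
  i=18: F-N = 18 → S
  i=19: V-Z = 22 → W
  i=20: H-N = 20 → U
  i=21: H-B =  6 → G
  i=22: J-Z = 10 → K
  i=23: I-Q = 18 → S
  i=24: O-E = 10 → K
  i=25: Z-H = 18 → S
  i=26: V-Z = 22 → W
  i=27: Y-E = 20 → U
  i=28: N-H =  6 → G
  i=29: Y-O = 10 → K
  i=30: C-K = 18 → S
  i=31: C-S = 10 → K
  i=32: N-V = 18 → S
  i=33: J-N = 22 → W
  i=34: C-I = 20 → U
  i=35: T-N =  6 → G
  i=36: S-I = 10 → K
  i=37: E-M = 18 → S
  shifts repeat with period 7: GKSKSWU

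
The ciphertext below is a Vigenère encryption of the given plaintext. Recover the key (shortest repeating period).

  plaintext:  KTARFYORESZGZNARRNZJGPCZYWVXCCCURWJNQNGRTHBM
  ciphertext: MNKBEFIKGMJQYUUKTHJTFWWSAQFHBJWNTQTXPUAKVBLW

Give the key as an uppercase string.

  i= 0: M-K =  2 → C
  i= 1: N-T = 20 → U
  i= 2: K-A = 10 → K
  i= 3: B-R = 10 → K
  i= 4: E-F = 25 → Z
  i= 5: F-Y =  7 → H
  i= 6: I-O = 20 → U
  i= 7: K-R = 19 → T
  i= 8: G-E =  2 → C
  i= 9: M-S = 20 → U
  i=10: J-Z = 10 → K
  i=11: Q-G = 10 → K
  i=12: Y-Z = 25 → Z
  i=13: U-N =  7 → H
  i=14: U-A = 20 → U
  i=15: K-R = 19 → T
  i=16: T-R =  2 → C
  i=17: H-N = 20 → U
  i=18: J-Z = 10 → K
  i=19: T-J = 10 → K
  i=20: F-G = 25 → Z
  i=21: W-P =  7 → H
  i=22: W-C = 20 → U
  i=23: S-Z = 19 → T
  i=24: A-Y =  2 → C
  i=25: Q-W = 20 → U
  i=26: F-V = 10 → K
  i=27: H-X = 10 → K
  i=28: B-C = 25 → Z
  i=29: J-C =  7 → H
  i=30: W-C = 20 → U
  i=31: N-U = 19 → T
  i=32: T-R =  2 → C
  i=33: Q-W = 20 → U
  i=34: T-J = 10 → K
  i=35: X-N = 10 → K
  i=36: P-Q = 25 → Z
  i=37: U-N =  7 → H
  i=38: A-G = 20 → U
  i=39: K-R = 19 → T
  i=40: V-T =  2 → C
  i=41: B-H = 20 → U
  i=42: L-B = 10 → K
  i=43: W-M = 10 → K
  shifts repeat with period 8: CUKKZHUT

CUKKZHUT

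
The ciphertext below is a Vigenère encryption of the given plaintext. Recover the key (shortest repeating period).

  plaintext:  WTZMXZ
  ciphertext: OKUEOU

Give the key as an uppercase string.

  i= 0: O-W = 18 → S
  i= 1: K-T = 17 → R
  i= 2: U-Z = 21 → V
  i= 3: E-M = 18 → S
  i= 4: O-X = 17 → R
  i= 5: U-Z = 21 → V
  shifts repeat with period 3: SRV

SRV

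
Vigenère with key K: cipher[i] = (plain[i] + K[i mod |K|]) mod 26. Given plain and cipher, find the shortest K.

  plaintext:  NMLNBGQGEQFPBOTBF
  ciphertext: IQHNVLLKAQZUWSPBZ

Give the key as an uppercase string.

  i= 0: I-N = 21 → V
  i= 1: Q-M =  4 → E
  i= 2: H-L = 22 → W
  i= 3: N-N =  0 → A
  i= 4: V-B = 20 → U
  i= 5: L-G =  5 → F
  i= 6: L-Q = 21 → V
  i= 7: K-G =  4 → E
  i= 8: A-E = 22 → W
  i= 9: Q-Q =  0 → A
  i=10: Z-F = 20 → U
  i=11: U-P =  5 → F
  i=12: W-B = 21 → V
  i=13: S-O =  4 → E
  i=14: P-T = 22 → W
  i=15: B-B =  0 → A
  i=16: Z-F = 20 → U
  shifts repeat with period 6: VEWAUF

VEWAUF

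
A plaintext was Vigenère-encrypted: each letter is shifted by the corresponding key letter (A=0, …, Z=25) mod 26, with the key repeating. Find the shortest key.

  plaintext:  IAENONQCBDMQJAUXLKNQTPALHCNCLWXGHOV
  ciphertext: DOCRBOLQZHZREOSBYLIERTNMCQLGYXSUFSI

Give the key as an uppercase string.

VOYENB

  i= 0: D-I = 21 → V
  i= 1: O-A = 14 → O
  i= 2: C-E = 24 → Y
  i= 3: R-N =  4 → E
  i= 4: B-O = 13 → N
  i= 5: O-N =  1 → B
  i= 6: L-Q = 21 → V
  i= 7: Q-C = 14 → O
  i= 8: Z-B = 24 → Y
  i= 9: H-D =  4 → E
  i=10: Z-M = 13 → N
  i=11: R-Q =  1 → B
  i=12: E-J = 21 → V
  i=13: O-A = 14 → O
  i=14: S-U = 24 → Y
  i=15: B-X =  4 → E
  i=16: Y-L = 13 → N
  i=17: L-K =  1 → B
  i=18: I-N = 21 → V
  i=19: E-Q = 14 → O
  i=20: R-T = 24 → Y
  i=21: T-P =  4 → E
  i=22: N-A = 13 → N
  i=23: M-L =  1 → B
  i=24: C-H = 21 → V
  i=25: Q-C = 14 → O
  i=26: L-N = 24 → Y
  i=27: G-C =  4 → E
  i=28: Y-L = 13 → N
  i=29: X-W =  1 → B
  i=30: S-X = 21 → V
  i=31: U-G = 14 → O
  i=32: F-H = 24 → Y
  i=33: S-O =  4 → E
  i=34: I-V = 13 → N
  shifts repeat with period 6: VOYENB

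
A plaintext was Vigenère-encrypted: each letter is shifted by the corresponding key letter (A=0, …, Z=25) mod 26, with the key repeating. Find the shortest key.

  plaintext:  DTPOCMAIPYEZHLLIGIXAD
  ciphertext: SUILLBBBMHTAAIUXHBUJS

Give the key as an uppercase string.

PBTXJ

  i= 0: S-D = 15 → P
  i= 1: U-T =  1 → B
  i= 2: I-P = 19 → T
  i= 3: L-O = 23 → X
  i= 4: L-C =  9 → J
  i= 5: B-M = 15 → P
  i= 6: B-A =  1 → B
  i= 7: B-I = 19 → T
  i= 8: M-P = 23 → X
  i= 9: H-Y =  9 → J
  i=10: T-E = 15 → P
  i=11: A-Z =  1 → B
  i=12: A-H = 19 → T
  i=13: I-L = 23 → X
  i=14: U-L =  9 → J
  i=15: X-I = 15 → P
  i=16: H-G =  1 → B
  i=17: B-I = 19 → T
  i=18: U-X = 23 → X
  i=19: J-A =  9 → J
  i=20: S-D = 15 → P
  shifts repeat with period 5: PBTXJ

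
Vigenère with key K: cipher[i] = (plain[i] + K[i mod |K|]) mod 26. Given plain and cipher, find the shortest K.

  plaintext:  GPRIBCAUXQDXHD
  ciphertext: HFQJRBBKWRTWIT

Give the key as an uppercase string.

  i= 0: H-G =  1 → B
  i= 1: F-P = 16 → Q
  i= 2: Q-R = 25 → Z
  i= 3: J-I =  1 → B
  i= 4: R-B = 16 → Q
  i= 5: B-C = 25 → Z
  i= 6: B-A =  1 → B
  i= 7: K-U = 16 → Q
  i= 8: W-X = 25 → Z
  i= 9: R-Q =  1 → B
  i=10: T-D = 16 → Q
  i=11: W-X = 25 → Z
  i=12: I-H =  1 → B
  i=13: T-D = 16 → Q
  shifts repeat with period 3: BQZ

BQZ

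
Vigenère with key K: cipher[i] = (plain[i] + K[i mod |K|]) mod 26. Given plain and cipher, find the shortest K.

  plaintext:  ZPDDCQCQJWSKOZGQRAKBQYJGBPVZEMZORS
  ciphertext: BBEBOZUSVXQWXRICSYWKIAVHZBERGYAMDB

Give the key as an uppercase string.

  i= 0: B-Z =  2 → C
  i= 1: B-P = 12 → M
  i= 2: E-D =  1 → B
  i= 3: B-D = 24 → Y
  i= 4: O-C = 12 → M
  i= 5: Z-Q =  9 → J
  i= 6: U-C = 18 → S
  i= 7: S-Q =  2 → C
  i= 8: V-J = 12 → M
  i= 9: X-W =  1 → B
  i=10: Q-S = 24 → Y
  i=11: W-K = 12 → M
  i=12: X-O =  9 → J
  i=13: R-Z = 18 → S
  i=14: I-G =  2 → C
  i=15: C-Q = 12 → M
  i=16: S-R =  1 → B
  i=17: Y-A = 24 → Y
  i=18: W-K = 12 → M
  i=19: K-B =  9 → J
  i=20: I-Q = 18 → S
  i=21: A-Y =  2 → C
  i=22: V-J = 12 → M
  i=23: H-G =  1 → B
  i=24: Z-B = 24 → Y
  i=25: B-P = 12 → M
  i=26: E-V =  9 → J
  i=27: R-Z = 18 → S
  i=28: G-E =  2 → C
  i=29: Y-M = 12 → M
  i=30: A-Z =  1 → B
  i=31: M-O = 24 → Y
  i=32: D-R = 12 → M
  i=33: B-S =  9 → J
  shifts repeat with period 7: CMBYMJS

CMBYMJS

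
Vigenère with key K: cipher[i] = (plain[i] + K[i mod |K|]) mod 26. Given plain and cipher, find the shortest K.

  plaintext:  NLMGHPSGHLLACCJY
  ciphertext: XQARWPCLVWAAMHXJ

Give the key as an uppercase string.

  i= 0: X-N = 10 → K
  i= 1: Q-L =  5 → F
  i= 2: A-M = 14 → O
  i= 3: R-G = 11 → L
  i= 4: W-H = 15 → P
  i= 5: P-P =  0 → A
  i= 6: C-S = 10 → K
  i= 7: L-G =  5 → F
  i= 8: V-H = 14 → O
  i= 9: W-L = 11 → L
  i=10: A-L = 15 → P
  i=11: A-A =  0 → A
  i=12: M-C = 10 → K
  i=13: H-C =  5 → F
  i=14: X-J = 14 → O
  i=15: J-Y = 11 → L
  shifts repeat with period 6: KFOLPA

KFOLPA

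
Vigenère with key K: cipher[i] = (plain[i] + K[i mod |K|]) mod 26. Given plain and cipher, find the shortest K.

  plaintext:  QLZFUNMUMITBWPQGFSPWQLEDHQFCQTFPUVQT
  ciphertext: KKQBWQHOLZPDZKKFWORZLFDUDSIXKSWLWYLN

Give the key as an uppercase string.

  i= 0: K-Q = 20 → U
  i= 1: K-L = 25 → Z
  i= 2: Q-Z = 17 → R
  i= 3: B-F = 22 → W
  i= 4: W-U =  2 → C
  i= 5: Q-N =  3 → D
  i= 6: H-M = 21 → V
  i= 7: O-U = 20 → U
  i= 8: L-M = 25 → Z
  i= 9: Z-I = 17 → R
  i=10: P-T = 22 → W
  i=11: D-B =  2 → C
  i=12: Z-W =  3 → D
  i=13: K-P = 21 → V
  i=14: K-Q = 20 → U
  i=15: F-G = 25 → Z
  i=16: W-F = 17 → R
  i=17: O-S = 22 → W
  i=18: R-P =  2 → C
  i=19: Z-W =  3 → D
  i=20: L-Q = 21 → V
  i=21: F-L = 20 → U
  i=22: D-E = 25 → Z
  i=23: U-D = 17 → R
  i=24: D-H = 22 → W
  i=25: S-Q =  2 → C
  i=26: I-F =  3 → D
  i=27: X-C = 21 → V
  i=28: K-Q = 20 → U
  i=29: S-T = 25 → Z
  i=30: W-F = 17 → R
  i=31: L-P = 22 → W
  i=32: W-U =  2 → C
  i=33: Y-V =  3 → D
  i=34: L-Q = 21 → V
  i=35: N-T = 20 → U
  shifts repeat with period 7: UZRWCDV

UZRWCDV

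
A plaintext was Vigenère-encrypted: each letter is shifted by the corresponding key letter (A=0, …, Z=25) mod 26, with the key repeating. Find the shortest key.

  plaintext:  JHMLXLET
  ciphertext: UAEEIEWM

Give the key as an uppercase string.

  i= 0: U-J = 11 → L
  i= 1: A-H = 19 → T
  i= 2: E-M = 18 → S
  i= 3: E-L = 19 → T
  i= 4: I-X = 11 → L
  i= 5: E-L = 19 → T
  i= 6: W-E = 18 → S
  i= 7: M-T = 19 → T
  shifts repeat with period 4: LTST

LTST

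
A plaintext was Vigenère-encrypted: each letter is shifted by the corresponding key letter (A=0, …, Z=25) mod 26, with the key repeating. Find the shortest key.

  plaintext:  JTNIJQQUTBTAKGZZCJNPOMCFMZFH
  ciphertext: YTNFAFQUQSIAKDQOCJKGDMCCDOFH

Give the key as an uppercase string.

  i= 0: Y-J = 15 → P
  i= 1: T-T =  0 → A
  i= 2: N-N =  0 → A
  i= 3: F-I = 23 → X
  i= 4: A-J = 17 → R
  i= 5: F-Q = 15 → P
  i= 6: Q-Q =  0 → A
  i= 7: U-U =  0 → A
  i= 8: Q-T = 23 → X
  i= 9: S-B = 17 → R
  i=10: I-T = 15 → P
  i=11: A-A =  0 → A
  i=12: K-K =  0 → A
  i=13: D-G = 23 → X
  i=14: Q-Z = 17 → R
  i=15: O-Z = 15 → P
  i=16: C-C =  0 → A
  i=17: J-J =  0 → A
  i=18: K-N = 23 → X
  i=19: G-P = 17 → R
  i=20: D-O = 15 → P
  i=21: M-M =  0 → A
  i=22: C-C =  0 → A
  i=23: C-F = 23 → X
  i=24: D-M = 17 → R
  i=25: O-Z = 15 → P
  i=26: F-F =  0 → A
  i=27: H-H =  0 → A
  shifts repeat with period 5: PAAXR

PAAXR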